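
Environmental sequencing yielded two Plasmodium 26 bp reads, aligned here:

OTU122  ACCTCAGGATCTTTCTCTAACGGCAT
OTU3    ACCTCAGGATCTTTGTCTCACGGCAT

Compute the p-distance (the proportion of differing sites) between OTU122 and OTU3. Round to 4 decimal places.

0.0769

Mismatches occur at site 15 (C↔G), site 19 (A↔C).
There are 2 differences over 26 sites, so p = 2/26 = 0.0769.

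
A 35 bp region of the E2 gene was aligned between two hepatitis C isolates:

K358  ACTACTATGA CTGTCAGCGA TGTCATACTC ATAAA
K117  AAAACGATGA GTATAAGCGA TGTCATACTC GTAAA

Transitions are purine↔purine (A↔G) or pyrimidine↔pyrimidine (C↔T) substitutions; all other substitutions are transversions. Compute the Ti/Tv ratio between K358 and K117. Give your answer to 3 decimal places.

0.400

Mismatches occur at site 2 (C/A, transversion), site 3 (T/A, transversion), site 6 (T/G, transversion), site 11 (C/G, transversion), site 13 (G/A, transition), site 15 (C/A, transversion), site 31 (A/G, transition).
Of the 7 differences, 2 transitions and 5 transversions, so Ti/Tv = 2/5 = 0.400.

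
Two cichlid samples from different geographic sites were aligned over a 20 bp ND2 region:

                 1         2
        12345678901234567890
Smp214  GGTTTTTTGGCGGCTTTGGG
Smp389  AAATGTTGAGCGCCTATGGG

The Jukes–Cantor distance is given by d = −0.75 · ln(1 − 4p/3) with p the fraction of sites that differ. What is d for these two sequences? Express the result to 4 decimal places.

0.5716

The sequences differ at positions 1 (G/A), 2 (G/A), 3 (T/A), 5 (T/G), 8 (T/G), 9 (G/A), 13 (G/C), 16 (T/A).
p = 8/20 = 0.400000.
d = −0.75 · ln(1 − (4/3)·0.400000) = −0.75 · ln(0.466667) = −0.75 · (-0.762139) = 0.5716.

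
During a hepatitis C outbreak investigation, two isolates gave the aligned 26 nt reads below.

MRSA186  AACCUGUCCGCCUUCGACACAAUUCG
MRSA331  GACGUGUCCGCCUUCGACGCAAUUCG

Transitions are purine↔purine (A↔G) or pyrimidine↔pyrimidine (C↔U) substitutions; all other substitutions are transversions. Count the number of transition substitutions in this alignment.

Mismatches occur at site 1 (A/G, transition), site 4 (C/G, transversion), site 19 (A/G, transition).
Of the 3 differences, 2 transitions and 1 transversion, so the answer is 2.

2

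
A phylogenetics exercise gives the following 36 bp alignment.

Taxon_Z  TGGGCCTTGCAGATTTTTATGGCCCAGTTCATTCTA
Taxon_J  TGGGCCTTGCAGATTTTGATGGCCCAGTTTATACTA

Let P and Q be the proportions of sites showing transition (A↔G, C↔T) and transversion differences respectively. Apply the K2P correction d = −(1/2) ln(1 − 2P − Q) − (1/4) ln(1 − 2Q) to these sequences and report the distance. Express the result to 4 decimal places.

The sequences differ at positions 18 (T/G, transversion), 30 (C/T, transition), 33 (T/A, transversion).
Of the 3 differences, 1 transition and 2 transversions over 36 sites: P = 1/36 = 0.027778, Q = 2/36 = 0.055556.
d = −0.5·ln(0.888888) − 0.25·ln(0.888888) = −0.5·(-0.117784) − 0.25·(-0.117784) = 0.0883.

0.0883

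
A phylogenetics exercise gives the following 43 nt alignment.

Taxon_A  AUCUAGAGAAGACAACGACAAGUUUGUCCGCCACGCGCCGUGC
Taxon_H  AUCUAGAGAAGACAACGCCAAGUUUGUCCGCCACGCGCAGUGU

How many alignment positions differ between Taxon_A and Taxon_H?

Mismatches occur at site 18 (A↔C), site 39 (C↔A), site 43 (C↔U).
That gives 3 mismatches out of 43 aligned sites, so the Hamming distance is 3.

3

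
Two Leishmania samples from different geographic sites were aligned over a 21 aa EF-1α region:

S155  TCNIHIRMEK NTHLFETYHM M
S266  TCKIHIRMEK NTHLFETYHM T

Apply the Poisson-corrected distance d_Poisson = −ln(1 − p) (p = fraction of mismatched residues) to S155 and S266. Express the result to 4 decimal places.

Differing sites — 3:N/K; 21:M/T.
p = 2/21 = 0.095238.
d = −ln(1 − 0.095238) = −ln(0.904762) = 0.1001.

0.1001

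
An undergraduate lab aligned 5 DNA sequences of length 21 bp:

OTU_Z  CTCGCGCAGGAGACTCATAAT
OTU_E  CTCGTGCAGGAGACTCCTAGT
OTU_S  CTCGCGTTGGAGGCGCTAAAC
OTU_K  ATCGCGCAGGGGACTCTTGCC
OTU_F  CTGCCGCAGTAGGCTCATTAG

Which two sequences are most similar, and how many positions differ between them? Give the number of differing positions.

3

Pairwise Hamming distances:
  OTU_Z vs OTU_E: 3
  OTU_Z vs OTU_S: 7
  OTU_Z vs OTU_K: 6
  OTU_Z vs OTU_F: 6
  OTU_E vs OTU_S: 9
  OTU_E vs OTU_K: 7
  OTU_E vs OTU_F: 9
  OTU_S vs OTU_K: 9
  OTU_S vs OTU_F: 10
  OTU_K vs OTU_F: 10
The smallest is 3, between OTU_Z and OTU_E.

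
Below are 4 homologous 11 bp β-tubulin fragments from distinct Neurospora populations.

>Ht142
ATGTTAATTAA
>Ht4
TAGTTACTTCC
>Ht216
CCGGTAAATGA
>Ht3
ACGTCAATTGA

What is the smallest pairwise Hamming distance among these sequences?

3

Pairwise Hamming distances:
  Ht142 vs Ht4: 5
  Ht142 vs Ht216: 5
  Ht142 vs Ht3: 3
  Ht4 vs Ht216: 7
  Ht4 vs Ht3: 6
  Ht216 vs Ht3: 4
The smallest is 3, between Ht142 and Ht3.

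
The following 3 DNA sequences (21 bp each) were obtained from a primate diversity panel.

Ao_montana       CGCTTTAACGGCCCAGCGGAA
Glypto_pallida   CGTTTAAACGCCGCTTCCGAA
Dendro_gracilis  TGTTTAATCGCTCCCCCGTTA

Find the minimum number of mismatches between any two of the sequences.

Pairwise Hamming distances:
  Ao_montana vs Glypto_pallida: 7
  Ao_montana vs Dendro_gracilis: 10
  Glypto_pallida vs Dendro_gracilis: 9
The smallest is 7, between Ao_montana and Glypto_pallida.

7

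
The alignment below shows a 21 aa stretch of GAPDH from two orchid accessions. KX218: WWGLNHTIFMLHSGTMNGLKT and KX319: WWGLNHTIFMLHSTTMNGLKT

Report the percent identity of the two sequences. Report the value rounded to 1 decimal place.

The sequences differ at position 14 (G/T).
20 of the 21 sites match, so the percent identity is 20/21 × 100 = 95.2%.

95.2%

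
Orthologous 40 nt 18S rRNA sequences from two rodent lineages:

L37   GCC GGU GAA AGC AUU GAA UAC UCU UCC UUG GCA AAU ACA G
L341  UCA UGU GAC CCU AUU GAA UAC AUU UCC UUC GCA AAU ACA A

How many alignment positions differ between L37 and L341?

11

Differing sites — 1:G/U; 3:C/A; 4:G/U; 9:A/C; 10:A/C; 11:G/C; 12:C/U; 22:U/A; 23:C/U; 30:G/C; 40:G/A.
That gives 11 mismatches out of 40 aligned sites, so the Hamming distance is 11.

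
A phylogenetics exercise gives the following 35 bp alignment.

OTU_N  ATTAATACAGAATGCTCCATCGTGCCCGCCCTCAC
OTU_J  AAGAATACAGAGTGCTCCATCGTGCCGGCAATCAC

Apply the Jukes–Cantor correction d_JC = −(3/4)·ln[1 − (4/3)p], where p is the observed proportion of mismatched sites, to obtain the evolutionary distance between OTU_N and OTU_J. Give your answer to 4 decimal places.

Differing sites — 2:T/A; 3:T/G; 12:A/G; 27:C/G; 30:C/A; 31:C/A.
p = 6/35 = 0.171429.
d = −0.75 · ln(1 − (4/3)·0.171429) = −0.75 · ln(0.771428) = −0.75 · (-0.259512) = 0.1946.

0.1946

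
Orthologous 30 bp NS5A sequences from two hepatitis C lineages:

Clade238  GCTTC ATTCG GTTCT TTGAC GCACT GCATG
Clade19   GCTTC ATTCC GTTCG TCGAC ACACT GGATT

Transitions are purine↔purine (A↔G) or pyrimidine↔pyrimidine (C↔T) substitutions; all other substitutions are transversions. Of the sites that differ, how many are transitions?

2

The sequences differ at positions 10 (G/C, transversion), 15 (T/G, transversion), 17 (T/C, transition), 21 (G/A, transition), 27 (C/G, transversion), 30 (G/T, transversion).
Of the 6 differences, 2 transitions and 4 transversions, so the answer is 2.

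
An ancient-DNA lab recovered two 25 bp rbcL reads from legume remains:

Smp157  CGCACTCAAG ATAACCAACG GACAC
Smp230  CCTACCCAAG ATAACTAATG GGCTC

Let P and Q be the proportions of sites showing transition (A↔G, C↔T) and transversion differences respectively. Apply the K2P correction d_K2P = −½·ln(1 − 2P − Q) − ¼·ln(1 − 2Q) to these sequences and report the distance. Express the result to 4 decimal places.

0.3706

Differing sites — 2:G/C (Tv); 3:C/T (Ti); 6:T/C (Ti); 16:C/T (Ti); 19:C/T (Ti); 22:A/G (Ti); 24:A/T (Tv).
Of the 7 differences, 5 transitions and 2 transversions over 25 sites: P = 5/25 = 0.200000, Q = 2/25 = 0.080000.
d = −0.5·ln(0.520000) − 0.25·ln(0.840000) = −0.5·(-0.653926) − 0.25·(-0.174353) = 0.3706.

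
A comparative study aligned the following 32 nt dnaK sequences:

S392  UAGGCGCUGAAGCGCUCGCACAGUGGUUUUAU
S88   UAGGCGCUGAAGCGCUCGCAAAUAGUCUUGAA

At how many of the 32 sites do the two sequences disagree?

7

Differing sites — 21:C/A; 23:G/U; 24:U/A; 26:G/U; 27:U/C; 30:U/G; 32:U/A.
That gives 7 mismatches out of 32 aligned sites, so the Hamming distance is 7.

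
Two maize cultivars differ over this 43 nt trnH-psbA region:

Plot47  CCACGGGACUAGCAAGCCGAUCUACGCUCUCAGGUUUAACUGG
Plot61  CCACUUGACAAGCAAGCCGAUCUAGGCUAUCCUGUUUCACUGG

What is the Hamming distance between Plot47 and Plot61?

8

The sequences differ at positions 5 (G/U), 6 (G/U), 10 (U/A), 25 (C/G), 29 (C/A), 32 (A/C), 33 (G/U), 38 (A/C).
That gives 8 mismatches out of 43 aligned sites, so the Hamming distance is 8.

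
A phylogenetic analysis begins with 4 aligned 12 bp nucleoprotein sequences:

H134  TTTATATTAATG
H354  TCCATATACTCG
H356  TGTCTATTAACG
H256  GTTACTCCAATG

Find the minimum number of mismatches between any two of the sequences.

Pairwise Hamming distances:
  H134 vs H354: 6
  H134 vs H356: 3
  H134 vs H256: 5
  H354 vs H356: 6
  H354 vs H256: 10
  H356 vs H256: 8
The smallest is 3, between H134 and H356.

3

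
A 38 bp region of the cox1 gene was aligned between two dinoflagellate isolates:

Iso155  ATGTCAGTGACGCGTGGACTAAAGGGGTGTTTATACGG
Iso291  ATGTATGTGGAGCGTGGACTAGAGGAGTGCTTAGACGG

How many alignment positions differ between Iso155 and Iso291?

Differing sites — 5:C/A; 6:A/T; 10:A/G; 11:C/A; 22:A/G; 26:G/A; 30:T/C; 34:T/G.
That gives 8 mismatches out of 38 aligned sites, so the Hamming distance is 8.

8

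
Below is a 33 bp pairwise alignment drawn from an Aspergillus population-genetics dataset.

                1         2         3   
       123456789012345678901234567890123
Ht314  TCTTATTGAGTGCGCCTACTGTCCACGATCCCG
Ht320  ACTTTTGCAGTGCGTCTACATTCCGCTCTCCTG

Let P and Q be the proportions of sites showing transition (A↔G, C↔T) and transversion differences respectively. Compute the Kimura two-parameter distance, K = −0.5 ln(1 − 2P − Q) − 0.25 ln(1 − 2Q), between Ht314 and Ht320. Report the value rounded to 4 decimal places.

Differing sites — 1:T/A (Tv); 5:A/T (Tv); 7:T/G (Tv); 8:G/C (Tv); 15:C/T (Ti); 20:T/A (Tv); 21:G/T (Tv); 25:A/G (Ti); 27:G/T (Tv); 28:A/C (Tv); 32:C/T (Ti).
Of the 11 differences, 3 transitions and 8 transversions over 33 sites: P = 3/33 = 0.090909, Q = 8/33 = 0.242424.
d = −0.5·ln(0.575758) − 0.25·ln(0.515152) = −0.5·(-0.552068) − 0.25·(-0.663293) = 0.4419.

0.4419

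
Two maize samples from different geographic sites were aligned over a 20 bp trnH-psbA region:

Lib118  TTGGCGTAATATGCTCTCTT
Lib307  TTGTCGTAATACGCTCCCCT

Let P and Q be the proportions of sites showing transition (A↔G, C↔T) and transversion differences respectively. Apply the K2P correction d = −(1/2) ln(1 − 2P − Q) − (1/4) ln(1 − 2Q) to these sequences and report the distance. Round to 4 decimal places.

The sequences differ at positions 4 (G/T, transversion), 12 (T/C, transition), 17 (T/C, transition), 19 (T/C, transition).
Of the 4 differences, 3 transitions and 1 transversion over 20 sites: P = 3/20 = 0.150000, Q = 1/20 = 0.050000.
d = −0.5·ln(0.650000) − 0.25·ln(0.900000) = −0.5·(-0.430783) − 0.25·(-0.105361) = 0.2417.

0.2417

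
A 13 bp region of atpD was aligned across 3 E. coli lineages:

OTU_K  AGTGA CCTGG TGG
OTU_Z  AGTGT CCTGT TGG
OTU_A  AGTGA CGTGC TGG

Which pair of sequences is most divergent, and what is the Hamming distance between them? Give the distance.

3

Pairwise Hamming distances:
  OTU_K vs OTU_Z: 2
  OTU_K vs OTU_A: 2
  OTU_Z vs OTU_A: 3
The largest is 3, between OTU_Z and OTU_A.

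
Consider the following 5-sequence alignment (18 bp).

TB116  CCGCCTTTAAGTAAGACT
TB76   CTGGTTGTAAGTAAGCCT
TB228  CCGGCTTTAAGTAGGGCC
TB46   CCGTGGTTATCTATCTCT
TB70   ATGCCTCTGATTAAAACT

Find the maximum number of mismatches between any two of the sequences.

Pairwise Hamming distances:
  TB116 vs TB76: 5
  TB116 vs TB228: 4
  TB116 vs TB46: 8
  TB116 vs TB70: 6
  TB76 vs TB228: 6
  TB76 vs TB46: 10
  TB76 vs TB70: 8
  TB228 vs TB46: 9
  TB228 vs TB70: 10
  TB46 vs TB70: 12
The largest is 12, between TB46 and TB70.

12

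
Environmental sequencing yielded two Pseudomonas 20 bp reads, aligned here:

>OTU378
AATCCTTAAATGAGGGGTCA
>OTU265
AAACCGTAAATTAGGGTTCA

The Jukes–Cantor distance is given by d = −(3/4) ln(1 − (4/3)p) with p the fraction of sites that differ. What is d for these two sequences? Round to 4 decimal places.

Differing sites — 3:T/A; 6:T/G; 12:G/T; 17:G/T.
p = 4/20 = 0.200000.
d = −0.75 · ln(1 − (4/3)·0.200000) = −0.75 · ln(0.733333) = −0.75 · (-0.310155) = 0.2326.

0.2326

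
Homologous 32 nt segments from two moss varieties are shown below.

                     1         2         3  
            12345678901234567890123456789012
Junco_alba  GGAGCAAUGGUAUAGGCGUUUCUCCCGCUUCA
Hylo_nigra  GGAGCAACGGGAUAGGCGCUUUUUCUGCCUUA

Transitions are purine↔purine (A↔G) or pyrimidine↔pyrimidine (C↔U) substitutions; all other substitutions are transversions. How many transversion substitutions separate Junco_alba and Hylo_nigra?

1

Mismatches occur at site 8 (U↔C, transition), site 11 (U↔G, transversion), site 19 (U↔C, transition), site 22 (C↔U, transition), site 24 (C↔U, transition), site 26 (C↔U, transition), site 29 (U↔C, transition), site 31 (C↔U, transition).
Of the 8 differences, 7 transitions and 1 transversion, so the answer is 1.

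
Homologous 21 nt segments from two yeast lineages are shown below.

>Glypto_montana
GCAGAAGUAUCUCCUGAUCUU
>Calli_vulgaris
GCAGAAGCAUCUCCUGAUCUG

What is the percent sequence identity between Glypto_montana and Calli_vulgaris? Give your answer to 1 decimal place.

Differing sites — 8:U/C; 21:U/G.
19 of the 21 sites match, so the percent identity is 19/21 × 100 = 90.5%.

90.5%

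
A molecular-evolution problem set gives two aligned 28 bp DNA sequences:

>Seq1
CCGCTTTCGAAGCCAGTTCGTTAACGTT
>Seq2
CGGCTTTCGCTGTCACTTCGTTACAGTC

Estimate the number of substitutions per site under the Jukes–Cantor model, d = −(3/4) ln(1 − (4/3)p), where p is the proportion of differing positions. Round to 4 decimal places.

Differing sites — 2:C/G; 10:A/C; 11:A/T; 13:C/T; 16:G/C; 24:A/C; 25:C/A; 28:T/C.
p = 8/28 = 0.285714.
d = −0.75 · ln(1 − (4/3)·0.285714) = −0.75 · ln(0.619048) = −0.75 · (-0.479572) = 0.3597.

0.3597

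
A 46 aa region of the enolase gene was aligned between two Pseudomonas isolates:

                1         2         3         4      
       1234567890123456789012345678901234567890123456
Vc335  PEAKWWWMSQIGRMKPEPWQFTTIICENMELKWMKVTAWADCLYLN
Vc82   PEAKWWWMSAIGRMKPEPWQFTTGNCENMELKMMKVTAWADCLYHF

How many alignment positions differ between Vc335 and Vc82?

Differing sites — 10:Q/A; 24:I/G; 25:I/N; 33:W/M; 45:L/H; 46:N/F.
That gives 6 mismatches out of 46 aligned sites, so the Hamming distance is 6.

6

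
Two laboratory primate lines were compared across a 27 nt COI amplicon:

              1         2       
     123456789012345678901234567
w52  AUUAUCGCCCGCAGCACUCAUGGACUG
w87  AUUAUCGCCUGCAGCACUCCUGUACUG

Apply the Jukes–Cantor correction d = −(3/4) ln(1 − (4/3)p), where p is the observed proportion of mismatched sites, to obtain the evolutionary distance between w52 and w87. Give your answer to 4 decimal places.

0.1203

The sequences differ at positions 10 (C/U), 20 (A/C), 23 (G/U).
p = 3/27 = 0.111111.
d = −0.75 · ln(1 − (4/3)·0.111111) = −0.75 · ln(0.851852) = −0.75 · (-0.160342) = 0.1203.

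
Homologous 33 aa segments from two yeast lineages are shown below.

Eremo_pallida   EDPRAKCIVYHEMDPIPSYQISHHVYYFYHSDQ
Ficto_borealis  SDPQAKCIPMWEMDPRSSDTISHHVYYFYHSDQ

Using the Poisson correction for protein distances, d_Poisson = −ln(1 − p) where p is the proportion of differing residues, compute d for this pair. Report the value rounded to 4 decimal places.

Differing sites — 1:E/S; 4:R/Q; 9:V/P; 10:Y/M; 11:H/W; 16:I/R; 17:P/S; 19:Y/D; 20:Q/T.
p = 9/33 = 0.272727.
d = −ln(1 − 0.272727) = −ln(0.727273) = 0.3185.

0.3185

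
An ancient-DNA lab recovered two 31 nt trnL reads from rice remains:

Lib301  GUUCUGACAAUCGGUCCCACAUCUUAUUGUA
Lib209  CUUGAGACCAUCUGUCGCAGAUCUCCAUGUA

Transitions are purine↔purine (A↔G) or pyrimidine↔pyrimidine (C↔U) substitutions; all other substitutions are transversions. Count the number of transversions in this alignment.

9

Differing sites — 1:G/C (Tv); 4:C/G (Tv); 5:U/A (Tv); 9:A/C (Tv); 13:G/U (Tv); 17:C/G (Tv); 20:C/G (Tv); 25:U/C (Ti); 26:A/C (Tv); 27:U/A (Tv).
Of the 10 differences, 1 transition and 9 transversions, so the answer is 9.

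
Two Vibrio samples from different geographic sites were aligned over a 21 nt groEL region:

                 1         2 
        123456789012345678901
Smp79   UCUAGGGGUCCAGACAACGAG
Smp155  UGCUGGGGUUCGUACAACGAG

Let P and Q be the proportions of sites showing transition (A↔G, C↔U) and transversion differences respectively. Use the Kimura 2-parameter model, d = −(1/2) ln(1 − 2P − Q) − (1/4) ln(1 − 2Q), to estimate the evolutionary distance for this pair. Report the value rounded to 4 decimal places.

Differing sites — 2:C/G (Tv); 3:U/C (Ti); 4:A/U (Tv); 10:C/U (Ti); 12:A/G (Ti); 13:G/U (Tv).
Of the 6 differences, 3 transitions and 3 transversions over 21 sites: P = 3/21 = 0.142857, Q = 3/21 = 0.142857.
d = −0.5·ln(0.571429) − 0.25·ln(0.714286) = −0.5·(-0.559615) − 0.25·(-0.336472) = 0.3639.

0.3639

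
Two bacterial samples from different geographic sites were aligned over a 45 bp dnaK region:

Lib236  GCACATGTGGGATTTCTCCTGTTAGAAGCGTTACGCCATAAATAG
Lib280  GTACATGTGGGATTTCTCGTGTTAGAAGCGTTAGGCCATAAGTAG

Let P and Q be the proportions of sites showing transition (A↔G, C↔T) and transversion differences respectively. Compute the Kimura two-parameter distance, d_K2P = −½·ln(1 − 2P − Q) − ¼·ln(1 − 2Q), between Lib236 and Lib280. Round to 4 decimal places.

0.0948

The sequences differ at positions 2 (C/T, transition), 19 (C/G, transversion), 34 (C/G, transversion), 42 (A/G, transition).
Of the 4 differences, 2 transitions and 2 transversions over 45 sites: P = 2/45 = 0.044444, Q = 2/45 = 0.044444.
d = −0.5·ln(0.866668) − 0.25·ln(0.911112) = −0.5·(-0.143099) − 0.25·(-0.093089) = 0.0948.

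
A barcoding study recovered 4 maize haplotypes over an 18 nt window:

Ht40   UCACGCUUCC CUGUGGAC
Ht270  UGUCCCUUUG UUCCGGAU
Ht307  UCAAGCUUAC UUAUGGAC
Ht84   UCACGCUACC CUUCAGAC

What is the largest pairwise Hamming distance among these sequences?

10

Pairwise Hamming distances:
  Ht40 vs Ht270: 9
  Ht40 vs Ht307: 4
  Ht40 vs Ht84: 4
  Ht270 vs Ht307: 9
  Ht270 vs Ht84: 10
  Ht307 vs Ht84: 7
The largest is 10, between Ht270 and Ht84.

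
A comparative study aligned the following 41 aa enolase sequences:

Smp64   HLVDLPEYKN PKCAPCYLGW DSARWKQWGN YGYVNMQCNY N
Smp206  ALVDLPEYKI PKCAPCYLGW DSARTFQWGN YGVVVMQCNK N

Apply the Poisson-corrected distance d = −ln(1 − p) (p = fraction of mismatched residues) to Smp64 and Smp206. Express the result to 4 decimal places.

0.1872

Mismatches occur at site 1 (H/A), site 10 (N/I), site 25 (W/T), site 26 (K/F), site 33 (Y/V), site 35 (N/V), site 40 (Y/K).
p = 7/41 = 0.170732.
d = −ln(1 − 0.170732) = −ln(0.829268) = 0.1872.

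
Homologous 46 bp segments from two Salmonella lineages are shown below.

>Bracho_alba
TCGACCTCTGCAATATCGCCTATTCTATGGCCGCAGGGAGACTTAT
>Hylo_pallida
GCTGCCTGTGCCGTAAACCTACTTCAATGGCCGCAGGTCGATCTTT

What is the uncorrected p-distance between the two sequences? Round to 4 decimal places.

Differing sites — 1:T/G; 3:G/T; 4:A/G; 8:C/G; 12:A/C; 13:A/G; 16:T/A; 17:C/A; 18:G/C; 20:C/T; 21:T/A; 22:A/C; 26:T/A; 38:G/T; 39:A/C; 42:C/T; 43:T/C; 45:A/T.
There are 18 differences over 46 sites, so p = 18/46 = 0.3913.

0.3913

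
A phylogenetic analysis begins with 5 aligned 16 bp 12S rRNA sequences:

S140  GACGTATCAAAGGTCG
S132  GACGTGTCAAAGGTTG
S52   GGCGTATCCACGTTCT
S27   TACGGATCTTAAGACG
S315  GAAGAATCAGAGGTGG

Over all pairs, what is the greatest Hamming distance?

Pairwise Hamming distances:
  S140 vs S132: 2
  S140 vs S52: 5
  S140 vs S27: 6
  S140 vs S315: 4
  S132 vs S52: 7
  S132 vs S27: 8
  S132 vs S315: 5
  S52 vs S27: 10
  S52 vs S315: 9
  S27 vs S315: 8
The largest is 10, between S52 and S27.

10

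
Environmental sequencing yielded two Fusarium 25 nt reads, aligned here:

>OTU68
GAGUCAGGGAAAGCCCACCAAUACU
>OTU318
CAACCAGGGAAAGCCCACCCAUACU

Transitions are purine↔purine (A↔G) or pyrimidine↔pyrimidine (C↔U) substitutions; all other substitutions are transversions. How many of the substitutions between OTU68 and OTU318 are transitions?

2

Differing sites — 1:G/C (Tv); 3:G/A (Ti); 4:U/C (Ti); 20:A/C (Tv).
Of the 4 differences, 2 transitions and 2 transversions, so the answer is 2.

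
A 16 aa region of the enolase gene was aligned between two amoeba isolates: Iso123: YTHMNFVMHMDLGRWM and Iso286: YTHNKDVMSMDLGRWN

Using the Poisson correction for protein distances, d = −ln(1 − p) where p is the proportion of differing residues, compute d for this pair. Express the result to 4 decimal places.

0.3747

The sequences differ at positions 4 (M/N), 5 (N/K), 6 (F/D), 9 (H/S), 16 (M/N).
p = 5/16 = 0.312500.
d = −ln(1 − 0.312500) = −ln(0.687500) = 0.3747.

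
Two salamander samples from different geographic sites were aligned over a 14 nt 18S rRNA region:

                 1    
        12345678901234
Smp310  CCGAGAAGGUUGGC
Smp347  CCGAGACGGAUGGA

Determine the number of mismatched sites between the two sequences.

3

The sequences differ at positions 7 (A/C), 10 (U/A), 14 (C/A).
That gives 3 mismatches out of 14 aligned sites, so the Hamming distance is 3.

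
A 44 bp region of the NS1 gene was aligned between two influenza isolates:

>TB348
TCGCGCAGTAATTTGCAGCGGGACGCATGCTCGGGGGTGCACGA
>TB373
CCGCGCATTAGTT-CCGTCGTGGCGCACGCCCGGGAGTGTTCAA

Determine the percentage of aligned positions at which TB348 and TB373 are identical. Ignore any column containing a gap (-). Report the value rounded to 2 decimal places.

67.44%

Excluding the 1 gap column leaves 43 comparable sites.
Mismatches occur at site 1 (T/C), site 8 (G/T), site 11 (A/G), site 15 (G/C), site 17 (A/G), site 18 (G/T), site 21 (G/T), site 23 (A/G), site 28 (T/C), site 31 (T/C), site 36 (G/A), site 40 (C/T), site 41 (A/T), site 43 (G/A).
29 of the 43 comparable sites match, so the percent identity is 29/43 × 100 = 67.44%.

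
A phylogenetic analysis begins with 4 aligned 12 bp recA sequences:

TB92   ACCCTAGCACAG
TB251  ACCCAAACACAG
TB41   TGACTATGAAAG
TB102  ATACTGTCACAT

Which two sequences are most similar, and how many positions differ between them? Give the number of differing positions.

Pairwise Hamming distances:
  TB92 vs TB251: 2
  TB92 vs TB41: 6
  TB92 vs TB102: 5
  TB251 vs TB41: 7
  TB251 vs TB102: 6
  TB41 vs TB102: 6
The smallest is 2, between TB92 and TB251.

2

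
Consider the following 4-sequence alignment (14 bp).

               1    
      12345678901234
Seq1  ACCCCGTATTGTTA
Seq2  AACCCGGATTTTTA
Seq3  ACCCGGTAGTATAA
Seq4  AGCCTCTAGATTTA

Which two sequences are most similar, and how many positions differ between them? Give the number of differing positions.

Pairwise Hamming distances:
  Seq1 vs Seq2: 3
  Seq1 vs Seq3: 4
  Seq1 vs Seq4: 6
  Seq2 vs Seq3: 6
  Seq2 vs Seq4: 6
  Seq3 vs Seq4: 6
The smallest is 3, between Seq1 and Seq2.

3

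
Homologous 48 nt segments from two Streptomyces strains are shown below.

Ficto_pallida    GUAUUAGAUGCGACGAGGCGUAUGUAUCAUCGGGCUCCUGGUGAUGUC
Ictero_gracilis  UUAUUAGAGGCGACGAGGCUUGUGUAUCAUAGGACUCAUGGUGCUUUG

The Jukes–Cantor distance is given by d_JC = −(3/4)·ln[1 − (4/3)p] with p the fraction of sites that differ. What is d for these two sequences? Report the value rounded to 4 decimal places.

0.2441

Differing sites — 1:G/U; 9:U/G; 20:G/U; 22:A/G; 31:C/A; 34:G/A; 38:C/A; 44:A/C; 46:G/U; 48:C/G.
p = 10/48 = 0.208333.
d = −0.75 · ln(1 − (4/3)·0.208333) = −0.75 · ln(0.722223) = −0.75 · (-0.325421) = 0.2441.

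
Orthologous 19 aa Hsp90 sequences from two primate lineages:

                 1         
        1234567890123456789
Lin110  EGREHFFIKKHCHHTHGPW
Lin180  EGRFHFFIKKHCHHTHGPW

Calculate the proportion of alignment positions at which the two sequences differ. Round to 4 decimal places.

The sequences differ at position 4 (E/F).
There are 1 differences over 19 sites, so p = 1/19 = 0.0526.

0.0526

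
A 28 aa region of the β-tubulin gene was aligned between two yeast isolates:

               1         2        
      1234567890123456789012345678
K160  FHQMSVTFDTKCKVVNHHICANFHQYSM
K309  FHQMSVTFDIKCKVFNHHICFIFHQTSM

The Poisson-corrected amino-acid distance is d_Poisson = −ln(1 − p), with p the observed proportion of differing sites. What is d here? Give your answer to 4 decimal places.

Differing sites — 10:T/I; 15:V/F; 21:A/F; 22:N/I; 26:Y/T.
p = 5/28 = 0.178571.
d = −ln(1 − 0.178571) = −ln(0.821429) = 0.1967.

0.1967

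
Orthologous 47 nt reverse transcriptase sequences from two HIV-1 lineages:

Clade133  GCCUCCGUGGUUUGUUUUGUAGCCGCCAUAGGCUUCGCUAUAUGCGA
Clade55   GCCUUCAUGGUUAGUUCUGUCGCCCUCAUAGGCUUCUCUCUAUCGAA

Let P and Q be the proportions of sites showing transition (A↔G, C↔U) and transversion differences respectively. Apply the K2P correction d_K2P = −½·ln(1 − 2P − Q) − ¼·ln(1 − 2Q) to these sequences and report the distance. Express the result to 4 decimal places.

0.3129

Differing sites — 5:C/U (Ti); 7:G/A (Ti); 13:U/A (Tv); 17:U/C (Ti); 21:A/C (Tv); 25:G/C (Tv); 26:C/U (Ti); 37:G/U (Tv); 40:A/C (Tv); 44:G/C (Tv); 45:C/G (Tv); 46:G/A (Ti).
Of the 12 differences, 5 transitions and 7 transversions over 47 sites: P = 5/47 = 0.106383, Q = 7/47 = 0.148936.
d = −0.5·ln(0.638298) − 0.25·ln(0.702128) = −0.5·(-0.448950) − 0.25·(-0.353640) = 0.3129.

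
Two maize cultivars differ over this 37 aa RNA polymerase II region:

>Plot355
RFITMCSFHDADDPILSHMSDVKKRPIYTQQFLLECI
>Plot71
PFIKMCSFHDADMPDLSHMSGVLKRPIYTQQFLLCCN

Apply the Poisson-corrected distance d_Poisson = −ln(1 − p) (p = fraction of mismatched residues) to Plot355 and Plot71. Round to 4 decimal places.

0.2436

The sequences differ at positions 1 (R/P), 4 (T/K), 13 (D/M), 15 (I/D), 21 (D/G), 23 (K/L), 35 (E/C), 37 (I/N).
p = 8/37 = 0.216216.
d = −ln(1 − 0.216216) = −ln(0.783784) = 0.2436.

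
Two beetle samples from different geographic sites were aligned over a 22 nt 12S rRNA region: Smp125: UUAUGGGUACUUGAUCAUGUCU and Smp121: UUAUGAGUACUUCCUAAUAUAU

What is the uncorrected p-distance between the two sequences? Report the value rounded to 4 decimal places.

0.2727

Differing sites — 6:G/A; 13:G/C; 14:A/C; 16:C/A; 19:G/A; 21:C/A.
There are 6 differences over 22 sites, so p = 6/22 = 0.2727.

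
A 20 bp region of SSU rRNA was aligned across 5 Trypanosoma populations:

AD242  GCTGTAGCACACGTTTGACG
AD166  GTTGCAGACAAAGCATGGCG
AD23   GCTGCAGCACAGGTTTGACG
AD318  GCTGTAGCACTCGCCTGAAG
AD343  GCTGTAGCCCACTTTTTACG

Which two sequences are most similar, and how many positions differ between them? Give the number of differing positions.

2

Pairwise Hamming distances:
  AD242 vs AD166: 9
  AD242 vs AD23: 2
  AD242 vs AD318: 4
  AD242 vs AD343: 3
  AD166 vs AD23: 8
  AD166 vs AD318: 10
  AD166 vs AD343: 10
  AD23 vs AD318: 6
  AD23 vs AD343: 5
  AD318 vs AD343: 7
The smallest is 2, between AD242 and AD23.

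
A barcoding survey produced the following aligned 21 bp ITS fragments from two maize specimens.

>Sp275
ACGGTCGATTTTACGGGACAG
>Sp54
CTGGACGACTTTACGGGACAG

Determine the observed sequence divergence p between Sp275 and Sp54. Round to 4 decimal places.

0.1905

The sequences differ at positions 1 (A/C), 2 (C/T), 5 (T/A), 9 (T/C).
There are 4 differences over 21 sites, so p = 4/21 = 0.1905.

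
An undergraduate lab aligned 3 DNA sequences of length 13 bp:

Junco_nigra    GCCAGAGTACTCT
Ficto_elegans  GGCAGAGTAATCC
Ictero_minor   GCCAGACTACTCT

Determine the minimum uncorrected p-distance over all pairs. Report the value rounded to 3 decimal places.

Pairwise Hamming distances:
  Junco_nigra vs Ficto_elegans: 3
  Junco_nigra vs Ictero_minor: 1
  Ficto_elegans vs Ictero_minor: 4
The smallest is 1 mismatch, between Junco_nigra and Ictero_minor; p = 1/13 = 0.077.

0.077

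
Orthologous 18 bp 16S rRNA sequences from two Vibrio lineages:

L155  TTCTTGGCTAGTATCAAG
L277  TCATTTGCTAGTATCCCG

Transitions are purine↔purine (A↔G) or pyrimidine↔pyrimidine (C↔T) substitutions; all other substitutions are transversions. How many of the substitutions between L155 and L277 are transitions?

1

Mismatches occur at site 2 (T↔C, transition), site 3 (C↔A, transversion), site 6 (G↔T, transversion), site 16 (A↔C, transversion), site 17 (A↔C, transversion).
Of the 5 differences, 1 transition and 4 transversions, so the answer is 1.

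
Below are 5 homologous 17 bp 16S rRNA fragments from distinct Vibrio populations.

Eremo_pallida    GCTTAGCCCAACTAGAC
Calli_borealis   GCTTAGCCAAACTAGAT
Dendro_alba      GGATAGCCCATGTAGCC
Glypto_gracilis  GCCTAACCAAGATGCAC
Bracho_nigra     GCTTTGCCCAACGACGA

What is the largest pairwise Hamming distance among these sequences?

Pairwise Hamming distances:
  Eremo_pallida vs Calli_borealis: 2
  Eremo_pallida vs Dendro_alba: 5
  Eremo_pallida vs Glypto_gracilis: 7
  Eremo_pallida vs Bracho_nigra: 5
  Calli_borealis vs Dendro_alba: 7
  Calli_borealis vs Glypto_gracilis: 7
  Calli_borealis vs Bracho_nigra: 6
  Dendro_alba vs Glypto_gracilis: 9
  Dendro_alba vs Bracho_nigra: 9
  Glypto_gracilis vs Bracho_nigra: 10
The largest is 10, between Glypto_gracilis and Bracho_nigra.

10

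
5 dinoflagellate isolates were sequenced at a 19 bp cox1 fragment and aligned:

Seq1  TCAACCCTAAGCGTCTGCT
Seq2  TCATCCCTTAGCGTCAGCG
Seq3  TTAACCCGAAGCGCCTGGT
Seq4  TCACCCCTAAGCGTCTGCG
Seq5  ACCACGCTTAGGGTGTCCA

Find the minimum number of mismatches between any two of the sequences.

Pairwise Hamming distances:
  Seq1 vs Seq2: 4
  Seq1 vs Seq3: 4
  Seq1 vs Seq4: 2
  Seq1 vs Seq5: 8
  Seq2 vs Seq3: 8
  Seq2 vs Seq4: 3
  Seq2 vs Seq5: 9
  Seq3 vs Seq4: 6
  Seq3 vs Seq5: 12
  Seq4 vs Seq5: 9
The smallest is 2, between Seq1 and Seq4.

2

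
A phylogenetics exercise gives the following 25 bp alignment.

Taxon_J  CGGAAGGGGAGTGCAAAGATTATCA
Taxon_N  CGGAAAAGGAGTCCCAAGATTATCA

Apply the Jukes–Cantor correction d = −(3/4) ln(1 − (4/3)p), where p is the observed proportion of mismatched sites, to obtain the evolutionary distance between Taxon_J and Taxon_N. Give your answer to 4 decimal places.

0.1800

Differing sites — 6:G/A; 7:G/A; 13:G/C; 15:A/C.
p = 4/25 = 0.160000.
d = −0.75 · ln(1 − (4/3)·0.160000) = −0.75 · ln(0.786667) = −0.75 · (-0.239950) = 0.1800.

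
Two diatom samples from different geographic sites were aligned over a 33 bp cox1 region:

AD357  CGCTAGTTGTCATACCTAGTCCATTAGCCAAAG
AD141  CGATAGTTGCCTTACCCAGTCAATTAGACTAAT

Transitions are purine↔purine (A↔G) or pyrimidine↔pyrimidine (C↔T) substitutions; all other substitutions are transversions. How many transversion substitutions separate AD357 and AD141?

Mismatches occur at site 3 (C/A, transversion), site 10 (T/C, transition), site 12 (A/T, transversion), site 17 (T/C, transition), site 22 (C/A, transversion), site 28 (C/A, transversion), site 30 (A/T, transversion), site 33 (G/T, transversion).
Of the 8 differences, 2 transitions and 6 transversions, so the answer is 6.

6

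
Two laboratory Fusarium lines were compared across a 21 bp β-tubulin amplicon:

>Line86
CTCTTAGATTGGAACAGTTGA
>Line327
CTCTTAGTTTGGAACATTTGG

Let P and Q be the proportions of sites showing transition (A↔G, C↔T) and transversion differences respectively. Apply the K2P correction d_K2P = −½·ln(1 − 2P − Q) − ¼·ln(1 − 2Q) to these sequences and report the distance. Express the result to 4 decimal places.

0.1585

Differing sites — 8:A/T (Tv); 17:G/T (Tv); 21:A/G (Ti).
Of the 3 differences, 1 transition and 2 transversions over 21 sites: P = 1/21 = 0.047619, Q = 2/21 = 0.095238.
d = −0.5·ln(0.809524) − 0.25·ln(0.809524) = −0.5·(-0.211309) − 0.25·(-0.211309) = 0.1585.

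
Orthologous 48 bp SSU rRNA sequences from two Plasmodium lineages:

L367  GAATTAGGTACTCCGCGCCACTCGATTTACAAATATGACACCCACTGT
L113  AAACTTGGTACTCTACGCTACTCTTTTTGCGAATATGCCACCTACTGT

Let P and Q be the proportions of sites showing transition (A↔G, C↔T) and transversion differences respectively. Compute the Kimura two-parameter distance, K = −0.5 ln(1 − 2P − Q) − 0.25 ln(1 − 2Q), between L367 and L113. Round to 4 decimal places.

Mismatches occur at site 1 (G→A, transition), site 4 (T→C, transition), site 6 (A→T, transversion), site 14 (C→T, transition), site 15 (G→A, transition), site 19 (C→T, transition), site 24 (G→T, transversion), site 25 (A→T, transversion), site 29 (A→G, transition), site 31 (A→G, transition), site 38 (A→C, transversion), site 43 (C→T, transition).
Of the 12 differences, 8 transitions and 4 transversions over 48 sites: P = 8/48 = 0.166667, Q = 4/48 = 0.083333.
d = −0.5·ln(0.583333) − 0.25·ln(0.833334) = −0.5·(-0.538997) − 0.25·(-0.182321) = 0.3151.

0.3151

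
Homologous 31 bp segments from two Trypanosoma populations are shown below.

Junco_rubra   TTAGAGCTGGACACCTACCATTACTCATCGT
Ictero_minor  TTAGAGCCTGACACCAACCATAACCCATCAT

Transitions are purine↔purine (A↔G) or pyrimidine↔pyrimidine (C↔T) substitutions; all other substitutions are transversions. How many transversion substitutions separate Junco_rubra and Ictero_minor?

3

Mismatches occur at site 8 (T↔C, transition), site 9 (G↔T, transversion), site 16 (T↔A, transversion), site 22 (T↔A, transversion), site 25 (T↔C, transition), site 30 (G↔A, transition).
Of the 6 differences, 3 transitions and 3 transversions, so the answer is 3.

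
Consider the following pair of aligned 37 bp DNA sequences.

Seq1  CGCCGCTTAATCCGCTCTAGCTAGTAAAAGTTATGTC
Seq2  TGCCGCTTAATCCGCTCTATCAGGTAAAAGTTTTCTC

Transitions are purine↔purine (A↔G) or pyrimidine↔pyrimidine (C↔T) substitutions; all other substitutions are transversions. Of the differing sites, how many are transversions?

Differing sites — 1:C/T (Ti); 20:G/T (Tv); 22:T/A (Tv); 23:A/G (Ti); 33:A/T (Tv); 35:G/C (Tv).
Of the 6 differences, 2 transitions and 4 transversions, so the answer is 4.

4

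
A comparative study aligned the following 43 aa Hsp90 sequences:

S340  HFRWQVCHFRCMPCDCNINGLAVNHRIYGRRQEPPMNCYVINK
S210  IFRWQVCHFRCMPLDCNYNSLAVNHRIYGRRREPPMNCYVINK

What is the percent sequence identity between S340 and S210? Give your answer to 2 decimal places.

The sequences differ at positions 1 (H/I), 14 (C/L), 18 (I/Y), 20 (G/S), 32 (Q/R).
38 of the 43 sites match, so the percent identity is 38/43 × 100 = 88.37%.

88.37%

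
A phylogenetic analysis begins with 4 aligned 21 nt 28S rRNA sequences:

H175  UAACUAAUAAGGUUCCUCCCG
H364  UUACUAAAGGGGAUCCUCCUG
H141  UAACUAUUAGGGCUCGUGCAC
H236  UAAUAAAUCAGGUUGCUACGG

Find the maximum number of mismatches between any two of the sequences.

11

Pairwise Hamming distances:
  H175 vs H364: 6
  H175 vs H141: 7
  H175 vs H236: 6
  H364 vs H141: 9
  H364 vs H236: 10
  H141 vs H236: 11
The largest is 11, between H141 and H236.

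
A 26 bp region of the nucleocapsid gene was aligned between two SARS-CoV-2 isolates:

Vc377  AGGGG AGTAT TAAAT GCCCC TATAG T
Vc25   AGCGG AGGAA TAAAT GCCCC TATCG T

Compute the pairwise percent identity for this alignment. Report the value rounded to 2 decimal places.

84.62%

Differing sites — 3:G/C; 8:T/G; 10:T/A; 24:A/C.
22 of the 26 sites match, so the percent identity is 22/26 × 100 = 84.62%.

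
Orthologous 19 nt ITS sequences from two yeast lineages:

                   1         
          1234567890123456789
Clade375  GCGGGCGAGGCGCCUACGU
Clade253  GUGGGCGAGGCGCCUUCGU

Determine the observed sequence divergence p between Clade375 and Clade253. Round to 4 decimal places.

The sequences differ at positions 2 (C/U), 16 (A/U).
There are 2 differences over 19 sites, so p = 2/19 = 0.1053.

0.1053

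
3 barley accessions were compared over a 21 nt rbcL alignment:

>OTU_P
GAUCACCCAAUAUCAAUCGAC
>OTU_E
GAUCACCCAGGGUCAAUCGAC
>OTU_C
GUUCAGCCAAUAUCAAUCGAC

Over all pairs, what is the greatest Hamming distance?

5

Pairwise Hamming distances:
  OTU_P vs OTU_E: 3
  OTU_P vs OTU_C: 2
  OTU_E vs OTU_C: 5
The largest is 5, between OTU_E and OTU_C.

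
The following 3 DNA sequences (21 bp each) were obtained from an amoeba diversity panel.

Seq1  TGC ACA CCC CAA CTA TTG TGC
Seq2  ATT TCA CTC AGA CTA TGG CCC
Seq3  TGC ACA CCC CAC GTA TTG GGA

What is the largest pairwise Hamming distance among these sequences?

13

Pairwise Hamming distances:
  Seq1 vs Seq2: 10
  Seq1 vs Seq3: 4
  Seq2 vs Seq3: 13
The largest is 13, between Seq2 and Seq3.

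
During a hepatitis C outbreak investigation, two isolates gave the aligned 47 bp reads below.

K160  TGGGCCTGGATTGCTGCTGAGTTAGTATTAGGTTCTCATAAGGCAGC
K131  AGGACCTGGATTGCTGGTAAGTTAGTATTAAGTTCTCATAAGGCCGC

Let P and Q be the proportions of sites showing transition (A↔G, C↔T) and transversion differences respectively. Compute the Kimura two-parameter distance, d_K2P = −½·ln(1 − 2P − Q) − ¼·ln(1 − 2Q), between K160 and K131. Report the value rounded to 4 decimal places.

0.1404

Differing sites — 1:T/A (Tv); 4:G/A (Ti); 17:C/G (Tv); 19:G/A (Ti); 31:G/A (Ti); 45:A/C (Tv).
Of the 6 differences, 3 transitions and 3 transversions over 47 sites: P = 3/47 = 0.063830, Q = 3/47 = 0.063830.
d = −0.5·ln(0.808510) − 0.25·ln(0.872340) = −0.5·(-0.212562) − 0.25·(-0.136576) = 0.1404.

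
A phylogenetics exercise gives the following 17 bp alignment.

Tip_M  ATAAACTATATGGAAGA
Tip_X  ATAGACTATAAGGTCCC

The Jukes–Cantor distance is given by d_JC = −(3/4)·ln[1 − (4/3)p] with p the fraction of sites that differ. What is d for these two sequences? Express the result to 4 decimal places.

Mismatches occur at site 4 (A↔G), site 11 (T↔A), site 14 (A↔T), site 15 (A↔C), site 16 (G↔C), site 17 (A↔C).
p = 6/17 = 0.352941.
d = −0.75 · ln(1 − (4/3)·0.352941) = −0.75 · ln(0.529412) = −0.75 · (-0.635988) = 0.4770.

0.4770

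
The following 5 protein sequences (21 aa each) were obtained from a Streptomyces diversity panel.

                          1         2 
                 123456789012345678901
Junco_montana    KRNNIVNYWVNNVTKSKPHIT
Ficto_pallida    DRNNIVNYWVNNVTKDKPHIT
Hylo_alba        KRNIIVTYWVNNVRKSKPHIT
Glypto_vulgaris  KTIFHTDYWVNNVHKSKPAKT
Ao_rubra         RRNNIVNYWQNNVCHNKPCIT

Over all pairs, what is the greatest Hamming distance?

13

Pairwise Hamming distances:
  Junco_montana vs Ficto_pallida: 2
  Junco_montana vs Hylo_alba: 3
  Junco_montana vs Glypto_vulgaris: 9
  Junco_montana vs Ao_rubra: 6
  Ficto_pallida vs Hylo_alba: 5
  Ficto_pallida vs Glypto_vulgaris: 11
  Ficto_pallida vs Ao_rubra: 6
  Hylo_alba vs Glypto_vulgaris: 9
  Hylo_alba vs Ao_rubra: 8
  Glypto_vulgaris vs Ao_rubra: 13
The largest is 13, between Glypto_vulgaris and Ao_rubra.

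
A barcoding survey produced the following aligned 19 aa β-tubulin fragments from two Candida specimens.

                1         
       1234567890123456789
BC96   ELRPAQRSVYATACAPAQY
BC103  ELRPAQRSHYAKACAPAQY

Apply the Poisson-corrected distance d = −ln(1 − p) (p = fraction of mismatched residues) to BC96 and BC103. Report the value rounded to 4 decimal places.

0.1112

Mismatches occur at site 9 (V→H), site 12 (T→K).
p = 2/19 = 0.105263.
d = −ln(1 − 0.105263) = −ln(0.894737) = 0.1112.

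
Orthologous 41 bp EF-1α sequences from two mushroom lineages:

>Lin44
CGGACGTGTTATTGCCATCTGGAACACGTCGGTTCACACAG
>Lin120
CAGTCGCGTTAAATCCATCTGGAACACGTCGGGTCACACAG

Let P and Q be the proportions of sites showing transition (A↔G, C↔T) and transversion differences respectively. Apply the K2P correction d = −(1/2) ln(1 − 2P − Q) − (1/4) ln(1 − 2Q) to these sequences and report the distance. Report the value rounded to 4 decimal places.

The sequences differ at positions 2 (G/A, transition), 4 (A/T, transversion), 7 (T/C, transition), 12 (T/A, transversion), 13 (T/A, transversion), 14 (G/T, transversion), 33 (T/G, transversion).
Of the 7 differences, 2 transitions and 5 transversions over 41 sites: P = 2/41 = 0.048780, Q = 5/41 = 0.121951.
d = −0.5·ln(0.780489) − 0.25·ln(0.756098) = −0.5·(-0.247835) − 0.25·(-0.279584) = 0.1938.

0.1938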